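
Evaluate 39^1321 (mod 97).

82

By repeated squaring mod 97: 39^1≡39, 39^2≡66, 39^4≡88, 39^8≡81, 39^16≡62, 39^32≡61, 39^64≡35, 39^128≡61, 39^256≡35, 39^512≡61, 39^1024≡35.
1321 = 1 + 8 + 32 + 256 + 1024, so 39^1321 ≡ 39·81·61·35·35 ≡ 82 (mod 97).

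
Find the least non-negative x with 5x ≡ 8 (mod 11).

The inverse of 5 mod 11 is 9 (since 5·9 = 45 ≡ 1).
Multiplying both sides by 9: x ≡ 9·8 = 72 ≡ 6 (mod 11).

6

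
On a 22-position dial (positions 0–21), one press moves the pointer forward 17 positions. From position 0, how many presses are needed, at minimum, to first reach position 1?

13

22 = 1·17 + 5
17 = 3·5 + 2
5 = 2·2 + 1
2 = 2·1 + 0
Back-substituting gives 17·13 ≡ 1 (mod 22).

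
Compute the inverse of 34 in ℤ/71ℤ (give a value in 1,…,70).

23

71 = 2·34 + 3
34 = 11·3 + 1
3 = 3·1 + 0
Back-substituting gives 34·23 ≡ 1 (mod 71).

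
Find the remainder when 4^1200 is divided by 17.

1

By repeated squaring mod 17: 4^1≡4, 4^2≡16, 4^4≡1, 4^8≡1, 4^16≡1, 4^32≡1, 4^64≡1, 4^128≡1, 4^256≡1, 4^512≡1, 4^1024≡1.
Since 1200 = 16 + 32 + 128 + 1024 in binary, 4^1200 ≡ 1·1·1·1 ≡ 1 (mod 17).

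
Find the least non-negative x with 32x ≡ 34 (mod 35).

32⁻¹ ≡ 23 (mod 35) because 32·23 = 736 = 21·35 + 1.
So x ≡ 23·34 = 782 ≡ 12 (mod 35).
Check: 32·12 = 384 = 10·35 + 34.

12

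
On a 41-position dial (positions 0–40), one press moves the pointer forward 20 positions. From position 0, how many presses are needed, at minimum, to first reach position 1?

20·39 = 780 = 19·41 + 1, so 20⁻¹ ≡ 39 (mod 41).

39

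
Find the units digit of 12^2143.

8

The units digit of 12^n cycles with period 4: 2, 4, 8, 6, …
2143 leaves remainder 3 on division by 4, so 12^2143 ends in 8.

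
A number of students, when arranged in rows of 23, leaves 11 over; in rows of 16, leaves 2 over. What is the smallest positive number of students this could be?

34

Since 16·13 ≡ 1 (mod 23), take x = 2 + 16·((11−2)·13 mod 23) = 2 + 16·2 = 34.
Check: 34 mod 23 = 11, 34 mod 16 = 2.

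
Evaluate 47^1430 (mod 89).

88

Successive squares of 47 mod 89: 47^1≡47, 47^2≡73, 47^4≡78, 47^8≡32, 47^16≡45, 47^32≡67, 47^64≡39, 47^128≡8, 47^256≡64, 47^512≡2, 47^1024≡4.
Since 1430 = 2 + 4 + 16 + 128 + 256 + 1024 in binary, 47^1430 ≡ 73·78·45·8·64·4 ≡ 88 (mod 89).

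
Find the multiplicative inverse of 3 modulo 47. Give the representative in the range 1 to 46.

16

47 = 15·3 + 2
3 = 1·2 + 1
2 = 2·1 + 0
Back-substituting gives 3·16 ≡ 1 (mod 47).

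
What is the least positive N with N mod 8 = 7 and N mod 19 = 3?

x ≡ 7 (mod 8) gives x ∈ {7, 15, 23, 31, 39, 47, 55, 63, …}.
The first of these with x mod 19 = 3 is 79.

79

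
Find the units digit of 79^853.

9

The units digit of 79^n cycles with period 2: 9, 1, …
853 mod 2 = 1, so the last digit matches 9^1 = 9.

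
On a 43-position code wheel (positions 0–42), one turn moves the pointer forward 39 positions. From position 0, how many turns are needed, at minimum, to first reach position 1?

32

39·32 = 1248 = 29·43 + 1, so 39⁻¹ ≡ 32 (mod 43).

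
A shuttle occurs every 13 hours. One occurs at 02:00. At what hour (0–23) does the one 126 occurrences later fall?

8

126·13 = 1638.
1638 = 68·24 + 6, so 1638 mod 24 = 6.
(2 + 6) mod 24 = 8.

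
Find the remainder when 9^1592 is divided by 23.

Successive squares of 9 mod 23: 9^1≡9, 9^2≡12, 9^4≡6, 9^8≡13, 9^16≡8, 9^32≡18, 9^64≡2, 9^128≡4, 9^256≡16, 9^512≡3, 9^1024≡9.
Since 1592 = 8 + 16 + 32 + 512 + 1024 in binary, 9^1592 ≡ 13·8·18·3·9 ≡ 13 (mod 23).

13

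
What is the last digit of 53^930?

9

Last digits of 3^n: 3, 9, 7, 1 (period 4).
930 leaves remainder 2 on division by 4, so 53^930 ends in 9.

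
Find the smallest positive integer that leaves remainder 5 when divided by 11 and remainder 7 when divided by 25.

x ≡ 5 (mod 11) gives x ∈ {5, 16, 27, 38, 49, 60, 71, 82}.
The first of these with x mod 25 = 7 is 82.

82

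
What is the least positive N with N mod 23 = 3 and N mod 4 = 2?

26

Since 4·6 ≡ 1 (mod 23), take x = 2 + 4·((3−2)·6 mod 23) = 2 + 4·6 = 26.
Check: 26 mod 23 = 3, 26 mod 4 = 2.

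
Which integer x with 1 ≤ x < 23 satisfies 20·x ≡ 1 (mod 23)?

23 = 1·20 + 3
20 = 6·3 + 2
3 = 1·2 + 1
2 = 2·1 + 0
Back-substituting gives 20·15 ≡ 1 (mod 23).

15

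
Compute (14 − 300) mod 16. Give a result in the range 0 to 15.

300 = 18·16 + 12, so 300 mod 16 = 12.
(14 − 12) mod 16 = 2.

2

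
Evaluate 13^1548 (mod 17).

1

Successive squares of 13 mod 17: 13^1≡13, 13^2≡16, 13^4≡1, 13^8≡1, 13^16≡1, 13^32≡1, 13^64≡1, 13^128≡1, 13^256≡1, 13^512≡1, 13^1024≡1.
1548 = 4 + 8 + 512 + 1024, so 13^1548 ≡ 1·1·1·1 ≡ 1 (mod 17).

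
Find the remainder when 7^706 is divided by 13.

4

Successive squares of 7 mod 13: 7^1≡7, 7^2≡10, 7^4≡9, 7^8≡3, 7^16≡9, 7^32≡3, 7^64≡9, 7^128≡3, 7^256≡9, 7^512≡3.
706 = 2 + 64 + 128 + 512, so 7^706 ≡ 10·9·3·3 ≡ 4 (mod 13).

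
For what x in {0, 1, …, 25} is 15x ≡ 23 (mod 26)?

5

The inverse of 15 mod 26 is 7 (since 15·7 = 105 ≡ 1).
So x ≡ 7·23 = 161 ≡ 5 (mod 26).
Check: 15·5 = 75 = 2·26 + 23.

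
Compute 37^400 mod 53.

46

Successive squares of 37 mod 53: 37^1≡37, 37^2≡44, 37^4≡28, 37^8≡42, 37^16≡15, 37^32≡13, 37^64≡10, 37^128≡47, 37^256≡36.
Since 400 = 16 + 128 + 256 in binary, 37^400 ≡ 15·47·36 ≡ 46 (mod 53).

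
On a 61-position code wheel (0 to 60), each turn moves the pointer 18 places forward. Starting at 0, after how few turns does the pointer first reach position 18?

18⁻¹ ≡ 17 (mod 61) because 18·17 = 306 = 5·61 + 1.
So x ≡ 17·18 = 306 ≡ 1 (mod 61).
Check: 18·1 = 18 = 0·61 + 18.

1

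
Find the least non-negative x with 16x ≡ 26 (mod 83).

12

16⁻¹ ≡ 26 (mod 83) because 16·26 = 416 = 5·83 + 1.
Multiplying both sides by 26: x ≡ 26·26 = 676 ≡ 12 (mod 83).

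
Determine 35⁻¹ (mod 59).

35·27 = 945 = 16·59 + 1, so 35⁻¹ ≡ 27 (mod 59).

27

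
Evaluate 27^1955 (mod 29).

19

By repeated squaring mod 29: 27^1≡27, 27^2≡4, 27^4≡16, 27^8≡24, 27^16≡25, 27^32≡16, 27^64≡24, 27^128≡25, 27^256≡16, 27^512≡24, 27^1024≡25.
Since 1955 = 1 + 2 + 32 + 128 + 256 + 512 + 1024 in binary, 27^1955 ≡ 27·4·16·25·16·24·25 ≡ 19 (mod 29).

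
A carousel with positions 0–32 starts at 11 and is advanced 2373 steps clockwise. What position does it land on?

2373 = 71·33 + 30, so 2373 mod 33 = 30.
(11 + 30) mod 33 = 8.

8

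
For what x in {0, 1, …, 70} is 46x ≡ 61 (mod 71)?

46⁻¹ ≡ 17 (mod 71) because 46·17 = 782 = 11·71 + 1.
Multiplying both sides by 17: x ≡ 17·61 = 1037 ≡ 43 (mod 71).
Check: 46·43 = 1978 = 27·71 + 61.

43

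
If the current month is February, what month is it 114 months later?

114 = 9·12 + 6, so 114 mod 12 = 6.
February + 6 months → August.

August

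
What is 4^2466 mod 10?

Last digits of 4^n: 4, 6 (period 2).
2466 mod 2 = 0, so the last digit matches 4^2 = 6.

6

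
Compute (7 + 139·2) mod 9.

6

139·2 = 278.
278 mod 9 = 8 (since 30·9 = 270).
(7 + 8) mod 9 = 6.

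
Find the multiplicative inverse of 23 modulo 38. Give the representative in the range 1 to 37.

38 = 1·23 + 15
23 = 1·15 + 8
15 = 1·8 + 7
8 = 1·7 + 1
7 = 7·1 + 0
Back-substituting gives 23·5 ≡ 1 (mod 38).

5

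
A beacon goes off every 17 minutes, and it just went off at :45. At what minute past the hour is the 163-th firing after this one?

163·17 = 2771.
Dividing 2771 by 60 gives quotient 46 and remainder 11.
(45 + 11) mod 60 = 56.

56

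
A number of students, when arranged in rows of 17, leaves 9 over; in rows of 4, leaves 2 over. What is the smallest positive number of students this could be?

26

Since 4·13 ≡ 1 (mod 17), take x = 2 + 4·((9−2)·13 mod 17) = 2 + 4·6 = 26.
Check: 26 mod 17 = 9, 26 mod 4 = 2.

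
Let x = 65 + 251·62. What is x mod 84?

251·62 = 15562.
15562 = 185·84 + 22, so 15562 mod 84 = 22.
(65 + 22) mod 84 = 3.

3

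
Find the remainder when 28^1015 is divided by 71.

70

Square-and-reduce mod 71: 28^1≡28, 28^2≡3, 28^4≡9, 28^8≡10, 28^16≡29, 28^32≡60, 28^64≡50, 28^128≡15, 28^256≡12, 28^512≡2.
1015 = 1 + 2 + 4 + 16 + 32 + 64 + 128 + 256 + 512, so 28^1015 ≡ 28·3·9·29·60·50·15·12·2 ≡ 70 (mod 71).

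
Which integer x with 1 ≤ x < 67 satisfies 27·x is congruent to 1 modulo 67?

5

27·5 = 135 = 2·67 + 1, so 27⁻¹ ≡ 5 (mod 67).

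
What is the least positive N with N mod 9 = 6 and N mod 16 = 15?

15

Since 16·4 ≡ 1 (mod 9), take x = 15 + 16·((6−15)·4 mod 9) = 15 + 16·0 = 15.
Check: 15 mod 9 = 6, 15 mod 16 = 15.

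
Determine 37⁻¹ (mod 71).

48

37·48 = 1776 = 25·71 + 1, so 37⁻¹ ≡ 48 (mod 71).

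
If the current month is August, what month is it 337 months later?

September

337 = 28·12 + 1, so 337 mod 12 = 1.
August + 1 month → September.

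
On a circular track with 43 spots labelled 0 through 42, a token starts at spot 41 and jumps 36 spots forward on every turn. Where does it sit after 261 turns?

261·36 = 9396.
Dividing 9396 by 43 gives quotient 218 and remainder 22.
(41 + 22) mod 43 = 20.

20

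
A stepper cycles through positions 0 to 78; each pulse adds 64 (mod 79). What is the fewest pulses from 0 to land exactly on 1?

79 = 1·64 + 15
64 = 4·15 + 4
15 = 3·4 + 3
4 = 1·3 + 1
3 = 3·1 + 0
Back-substituting gives 64·21 ≡ 1 (mod 79).

21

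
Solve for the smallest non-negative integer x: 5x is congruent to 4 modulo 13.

6

5⁻¹ ≡ 8 (mod 13) because 5·8 = 40 = 3·13 + 1.
So x ≡ 8·4 = 32 ≡ 6 (mod 13).
Check: 5·6 = 30 = 2·13 + 4.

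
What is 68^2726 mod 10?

Powers of 8 mod 10 repeat with period 4: 8, 4, 2, 6.
2726 leaves remainder 2 on division by 4, so 68^2726 ends in 4.

4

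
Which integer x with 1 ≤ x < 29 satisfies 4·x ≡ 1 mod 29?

22

29 = 7·4 + 1
4 = 4·1 + 0
Back-substituting gives 4·22 ≡ 1 (mod 29).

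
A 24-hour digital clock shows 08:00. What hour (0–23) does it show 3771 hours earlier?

5

3771 mod 24 = 3 (since 157·24 = 3768).
(8 − 3) mod 24 = 5.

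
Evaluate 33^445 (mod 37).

Successive squares of 33 mod 37: 33^1≡33, 33^2≡16, 33^4≡34, 33^8≡9, 33^16≡7, 33^32≡12, 33^64≡33, 33^128≡16, 33^256≡34.
445 = 1 + 4 + 8 + 16 + 32 + 128 + 256, so 33^445 ≡ 33·34·9·7·12·16·34 ≡ 34 (mod 37).

34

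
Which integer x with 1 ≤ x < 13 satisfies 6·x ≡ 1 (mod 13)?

11

6·11 = 66 = 5·13 + 1, so 6⁻¹ ≡ 11 (mod 13).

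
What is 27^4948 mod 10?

1

The units digit of 27^n cycles with period 4: 7, 9, 3, 1, …
4948 leaves remainder 0 on division by 4, so 27^4948 ends in 1.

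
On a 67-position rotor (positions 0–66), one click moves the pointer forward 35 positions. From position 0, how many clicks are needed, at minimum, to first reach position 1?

35·23 = 805 = 12·67 + 1, so 35⁻¹ ≡ 23 (mod 67).

23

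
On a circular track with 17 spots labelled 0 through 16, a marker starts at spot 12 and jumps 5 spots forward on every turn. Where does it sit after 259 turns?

259·5 = 1295.
Dividing 1295 by 17 gives quotient 76 and remainder 3.
(12 + 3) mod 17 = 15.

15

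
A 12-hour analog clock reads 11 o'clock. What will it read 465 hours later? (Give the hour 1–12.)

465 − 38·12 = 9, so 465 ≡ 9 (mod 12).
11 + 9 → 8 on a 12-hour dial.

8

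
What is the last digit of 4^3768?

Last digits of 4^n: 4, 6 (period 2).
3768 mod 2 = 0, so the last digit matches 4^2 = 6.

6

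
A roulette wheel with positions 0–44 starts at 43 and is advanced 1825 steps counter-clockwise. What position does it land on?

18

Dividing 1825 by 45 gives quotient 40 and remainder 25.
(43 − 25) mod 45 = 18.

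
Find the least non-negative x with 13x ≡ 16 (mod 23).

3

13⁻¹ ≡ 16 (mod 23) because 13·16 = 208 = 9·23 + 1.
Multiplying both sides by 16: x ≡ 16·16 = 256 ≡ 3 (mod 23).
Check: 13·3 = 39 = 1·23 + 16.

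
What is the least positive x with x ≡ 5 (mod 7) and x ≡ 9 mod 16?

89

Since 16·4 ≡ 1 (mod 7), take x = 9 + 16·((5−9)·4 mod 7) = 9 + 16·5 = 89.
Check: 89 mod 7 = 5, 89 mod 16 = 9.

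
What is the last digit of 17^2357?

Powers of 7 mod 10 repeat with period 4: 7, 9, 3, 1.
2357 leaves remainder 1 on division by 4, so 17^2357 ends in 7.

7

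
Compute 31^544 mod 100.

21

By repeated squaring mod 100: 31^1≡31, 31^2≡61, 31^4≡21, 31^8≡41, 31^16≡81, 31^32≡61, 31^64≡21, 31^128≡41, 31^256≡81, 31^512≡61.
544 = 32 + 512, so 31^544 ≡ 61·61 ≡ 21 (mod 100).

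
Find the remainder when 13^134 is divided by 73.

Successive squares of 13 mod 73: 13^1≡13, 13^2≡23, 13^4≡18, 13^8≡32, 13^16≡2, 13^32≡4, 13^64≡16, 13^128≡37.
134 = 2 + 4 + 128, so 13^134 ≡ 23·18·37 ≡ 61 (mod 73).

61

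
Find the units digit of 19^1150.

1

The units digit of 19^n cycles with period 2: 9, 1, …
1150 leaves remainder 0 on division by 2, so 19^1150 ends in 1.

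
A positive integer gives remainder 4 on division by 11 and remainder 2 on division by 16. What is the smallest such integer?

114

x ≡ 4 (mod 11) gives x ∈ {4, 15, 26, 37, 48, 59, 70, 81, …}.
The first of these with x mod 16 = 2 is 114.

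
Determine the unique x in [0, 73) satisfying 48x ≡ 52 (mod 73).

68

The inverse of 48 mod 73 is 35 (since 48·35 = 1680 ≡ 1).
So x ≡ 35·52 = 1820 ≡ 68 (mod 73).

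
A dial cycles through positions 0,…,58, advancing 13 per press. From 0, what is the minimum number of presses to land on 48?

40

13⁻¹ ≡ 50 (mod 59) because 13·50 = 650 = 11·59 + 1.
Multiplying both sides by 50: x ≡ 50·48 = 2400 ≡ 40 (mod 59).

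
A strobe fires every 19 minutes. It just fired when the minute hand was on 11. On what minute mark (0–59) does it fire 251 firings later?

40

251·19 = 4769.
4769 − 79·60 = 29, so 4769 ≡ 29 (mod 60).
(11 + 29) mod 60 = 40.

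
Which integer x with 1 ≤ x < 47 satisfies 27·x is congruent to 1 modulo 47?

27·7 = 189 = 4·47 + 1, so 27⁻¹ ≡ 7 (mod 47).

7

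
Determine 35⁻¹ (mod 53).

35·50 = 1750 = 33·53 + 1, so 35⁻¹ ≡ 50 (mod 53).

50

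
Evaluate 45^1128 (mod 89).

Successive squares of 45 mod 89: 45^1≡45, 45^2≡67, 45^4≡39, 45^8≡8, 45^16≡64, 45^32≡2, 45^64≡4, 45^128≡16, 45^256≡78, 45^512≡32, 45^1024≡45.
1128 = 8 + 32 + 64 + 1024, so 45^1128 ≡ 8·2·4·45 ≡ 32 (mod 89).

32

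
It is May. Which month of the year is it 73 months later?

73 = 6·12 + 1, so 73 mod 12 = 1.
May + 1 month → June.

June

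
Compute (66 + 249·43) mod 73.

249·43 = 10707.
10707 mod 73 = 49 (since 146·73 = 10658).
(66 + 49) mod 73 = 42.

42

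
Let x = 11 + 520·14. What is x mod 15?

520·14 = 7280.
7280 − 485·15 = 5, so 7280 ≡ 5 (mod 15).
(11 + 5) mod 15 = 1.

1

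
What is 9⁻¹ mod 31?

7

31 = 3·9 + 4
9 = 2·4 + 1
4 = 4·1 + 0
Back-substituting gives 9·7 ≡ 1 (mod 31).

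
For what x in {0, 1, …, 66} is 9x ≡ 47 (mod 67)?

35

9⁻¹ ≡ 15 (mod 67) because 9·15 = 135 = 2·67 + 1.
So x ≡ 15·47 = 705 ≡ 35 (mod 67).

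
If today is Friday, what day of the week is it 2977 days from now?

2977 = 425·7 + 2, so 2977 mod 7 = 2.
Friday + 2 days → Sunday.

Sunday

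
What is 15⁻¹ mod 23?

23 = 1·15 + 8
15 = 1·8 + 7
8 = 1·7 + 1
7 = 7·1 + 0
Back-substituting gives 15·20 ≡ 1 (mod 23).

20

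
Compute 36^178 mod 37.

Successive squares of 36 mod 37: 36^1≡36, 36^2≡1, 36^4≡1, 36^8≡1, 36^16≡1, 36^32≡1, 36^64≡1, 36^128≡1.
Since 178 = 2 + 16 + 32 + 128 in binary, 36^178 ≡ 1·1·1·1 ≡ 1 (mod 37).

1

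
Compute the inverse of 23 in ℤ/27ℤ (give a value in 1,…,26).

27 = 1·23 + 4
23 = 5·4 + 3
4 = 1·3 + 1
3 = 3·1 + 0
Back-substituting gives 23·20 ≡ 1 (mod 27).

20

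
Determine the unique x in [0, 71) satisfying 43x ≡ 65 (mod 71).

56

43⁻¹ ≡ 38 (mod 71) because 43·38 = 1634 = 23·71 + 1.
So x ≡ 38·65 = 2470 ≡ 56 (mod 71).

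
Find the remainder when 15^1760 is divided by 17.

1

Successive squares of 15 mod 17: 15^1≡15, 15^2≡4, 15^4≡16, 15^8≡1, 15^16≡1, 15^32≡1, 15^64≡1, 15^128≡1, 15^256≡1, 15^512≡1, 15^1024≡1.
1760 = 32 + 64 + 128 + 512 + 1024, so 15^1760 ≡ 1·1·1·1·1 ≡ 1 (mod 17).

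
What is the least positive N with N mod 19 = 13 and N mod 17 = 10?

146

x ≡ 10 (mod 17) gives x ∈ {10, 27, 44, 61, 78, 95, 112, 129, …}.
The first of these with x mod 19 = 13 is 146.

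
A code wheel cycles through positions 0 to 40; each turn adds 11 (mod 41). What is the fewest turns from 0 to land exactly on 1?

11·15 = 165 = 4·41 + 1, so 11⁻¹ ≡ 15 (mod 41).

15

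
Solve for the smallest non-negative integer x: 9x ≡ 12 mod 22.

16

The inverse of 9 mod 22 is 5 (since 9·5 = 45 ≡ 1).
So x ≡ 5·12 = 60 ≡ 16 (mod 22).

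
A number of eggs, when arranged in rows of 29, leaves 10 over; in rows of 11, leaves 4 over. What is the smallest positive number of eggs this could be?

213

x ≡ 4 (mod 11) gives x ∈ {4, 15, 26, 37, 48, 59, 70, 81, …}.
The first of these with x mod 29 = 10 is 213.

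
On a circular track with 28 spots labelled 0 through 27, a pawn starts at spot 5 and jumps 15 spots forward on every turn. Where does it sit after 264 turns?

264·15 = 3960.
3960 = 141·28 + 12, so 3960 mod 28 = 12.
(5 + 12) mod 28 = 17.

17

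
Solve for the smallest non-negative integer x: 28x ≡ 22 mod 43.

10

28⁻¹ ≡ 20 (mod 43) because 28·20 = 560 = 13·43 + 1.
So x ≡ 20·22 = 440 ≡ 10 (mod 43).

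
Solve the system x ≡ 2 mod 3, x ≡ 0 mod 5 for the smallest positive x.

Since 5·2 ≡ 1 (mod 3), take x = 0 + 5·((2−0)·2 mod 3) = 0 + 5·1 = 5.
Check: 5 mod 3 = 2, 5 mod 5 = 0.

5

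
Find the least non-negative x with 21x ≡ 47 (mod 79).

21⁻¹ ≡ 64 (mod 79) because 21·64 = 1344 = 17·79 + 1.
So x ≡ 64·47 = 3008 ≡ 6 (mod 79).

6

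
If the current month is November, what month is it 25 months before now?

25 = 2·12 + 1, so 25 mod 12 = 1.
November − 1 month → October.

October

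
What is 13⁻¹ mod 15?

7

13·7 = 91 = 6·15 + 1, so 13⁻¹ ≡ 7 (mod 15).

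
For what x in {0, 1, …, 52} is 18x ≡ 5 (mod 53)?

18⁻¹ ≡ 3 (mod 53) because 18·3 = 54 = 1·53 + 1.
So x ≡ 3·5 = 15 ≡ 15 (mod 53).
Check: 18·15 = 270 = 5·53 + 5.

15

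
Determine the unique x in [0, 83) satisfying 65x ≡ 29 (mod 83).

3

65⁻¹ ≡ 23 (mod 83) because 65·23 = 1495 = 18·83 + 1.
So x ≡ 23·29 = 667 ≡ 3 (mod 83).
Check: 65·3 = 195 = 2·83 + 29.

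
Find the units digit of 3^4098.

Powers of 3 mod 10 repeat with period 4: 3, 9, 7, 1.
4098 mod 4 = 2, so the last digit matches 3^2 = 9.

9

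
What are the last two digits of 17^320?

By repeated squaring mod 100: 17^1≡17, 17^2≡89, 17^4≡21, 17^8≡41, 17^16≡81, 17^32≡61, 17^64≡21, 17^128≡41, 17^256≡81.
320 = 64 + 256, so 17^320 ≡ 21·81 ≡ 1 (mod 100).

01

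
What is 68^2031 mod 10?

Powers of 8 mod 10 repeat with period 4: 8, 4, 2, 6.
2031 leaves remainder 3 on division by 4, so 68^2031 ends in 2.

2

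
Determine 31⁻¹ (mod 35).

26

31·26 = 806 = 23·35 + 1, so 31⁻¹ ≡ 26 (mod 35).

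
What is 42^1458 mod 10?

4

Last digits of 2^n: 2, 4, 8, 6 (period 4).
1458 mod 4 = 2, so the last digit matches 2^2 = 4.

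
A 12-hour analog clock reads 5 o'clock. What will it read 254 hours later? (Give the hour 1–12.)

254 − 21·12 = 2, so 254 ≡ 2 (mod 12).
5 + 2 → 7 on a 12-hour dial.

7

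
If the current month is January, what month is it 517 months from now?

517 = 43·12 + 1, so 517 mod 12 = 1.
January + 1 month → February.

February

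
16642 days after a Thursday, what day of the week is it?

16642 mod 7 = 3 (since 2377·7 = 16639).
Thursday + 3 days → Sunday.

Sunday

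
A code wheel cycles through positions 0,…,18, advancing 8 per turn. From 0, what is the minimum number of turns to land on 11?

8⁻¹ ≡ 12 (mod 19) because 8·12 = 96 = 5·19 + 1.
Multiplying both sides by 12: x ≡ 12·11 = 132 ≡ 18 (mod 19).
Check: 8·18 = 144 = 7·19 + 11.

18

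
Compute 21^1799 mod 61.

Square-and-reduce mod 61: 21^1≡21, 21^2≡14, 21^4≡13, 21^8≡47, 21^16≡13, 21^32≡47, 21^64≡13, 21^128≡47, 21^256≡13, 21^512≡47, 21^1024≡13.
Since 1799 = 1 + 2 + 4 + 256 + 512 + 1024 in binary, 21^1799 ≡ 21·14·13·13·47·13 ≡ 32 (mod 61).

32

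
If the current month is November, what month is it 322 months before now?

Dividing 322 by 12 gives quotient 26 and remainder 10.
November − 10 months → January.

January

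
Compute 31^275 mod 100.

Successive squares of 31 mod 100: 31^1≡31, 31^2≡61, 31^4≡21, 31^8≡41, 31^16≡81, 31^32≡61, 31^64≡21, 31^128≡41, 31^256≡81.
275 = 1 + 2 + 16 + 256, so 31^275 ≡ 31·61·81·81 ≡ 51 (mod 100).

51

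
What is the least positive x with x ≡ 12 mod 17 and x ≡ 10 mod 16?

250

Since 16·16 ≡ 1 (mod 17), take x = 10 + 16·((12−10)·16 mod 17) = 10 + 16·15 = 250.
Check: 250 mod 17 = 12, 250 mod 16 = 10.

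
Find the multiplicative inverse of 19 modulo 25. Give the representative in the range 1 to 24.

19·4 = 76 = 3·25 + 1, so 19⁻¹ ≡ 4 (mod 25).

4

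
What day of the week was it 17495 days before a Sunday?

Friday

Dividing 17495 by 7 gives quotient 2499 and remainder 2.
Sunday − 2 days → Friday.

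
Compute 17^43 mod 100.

13

Successive squares of 17 mod 100: 17^1≡17, 17^2≡89, 17^4≡21, 17^8≡41, 17^16≡81, 17^32≡61.
Since 43 = 1 + 2 + 8 + 32 in binary, 17^43 ≡ 17·89·41·61 ≡ 13 (mod 100).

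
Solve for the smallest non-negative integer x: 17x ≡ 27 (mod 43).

17⁻¹ ≡ 38 (mod 43) because 17·38 = 646 = 15·43 + 1.
So x ≡ 38·27 = 1026 ≡ 37 (mod 43).
Check: 17·37 = 629 = 14·43 + 27.

37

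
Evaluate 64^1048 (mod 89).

39

Successive squares of 64 mod 89: 64^1≡64, 64^2≡2, 64^4≡4, 64^8≡16, 64^16≡78, 64^32≡32, 64^64≡45, 64^128≡67, 64^256≡39, 64^512≡8, 64^1024≡64.
Since 1048 = 8 + 16 + 1024 in binary, 64^1048 ≡ 16·78·64 ≡ 39 (mod 89).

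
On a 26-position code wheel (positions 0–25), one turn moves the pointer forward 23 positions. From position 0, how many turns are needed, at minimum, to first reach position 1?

17

26 = 1·23 + 3
23 = 7·3 + 2
3 = 1·2 + 1
2 = 2·1 + 0
Back-substituting gives 23·17 ≡ 1 (mod 26).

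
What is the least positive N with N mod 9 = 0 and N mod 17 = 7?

126

x ≡ 0 (mod 9) gives x ∈ {0, 9, 18, 27, 36, 45, 54, 63, …}.
The first of these with x mod 17 = 7 is 126.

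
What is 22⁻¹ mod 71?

42

22·42 = 924 = 13·71 + 1, so 22⁻¹ ≡ 42 (mod 71).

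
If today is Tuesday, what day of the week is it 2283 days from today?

Wednesday

Dividing 2283 by 7 gives quotient 326 and remainder 1.
Tuesday + 1 day → Wednesday.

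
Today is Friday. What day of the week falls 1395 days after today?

1395 mod 7 = 2 (since 199·7 = 1393).
Friday + 2 days → Sunday.

Sunday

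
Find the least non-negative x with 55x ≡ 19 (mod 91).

The inverse of 55 mod 91 is 48 (since 55·48 = 2640 ≡ 1).
Multiplying both sides by 48: x ≡ 48·19 = 912 ≡ 2 (mod 91).
Check: 55·2 = 110 = 1·91 + 19.

2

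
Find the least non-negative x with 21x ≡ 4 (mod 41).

The inverse of 21 mod 41 is 2 (since 21·2 = 42 ≡ 1).
Multiplying both sides by 2: x ≡ 2·4 = 8 ≡ 8 (mod 41).

8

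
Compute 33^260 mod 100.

1

Square-and-reduce mod 100: 33^1≡33, 33^2≡89, 33^4≡21, 33^8≡41, 33^16≡81, 33^32≡61, 33^64≡21, 33^128≡41, 33^256≡81.
260 = 4 + 256, so 33^260 ≡ 21·81 ≡ 1 (mod 100).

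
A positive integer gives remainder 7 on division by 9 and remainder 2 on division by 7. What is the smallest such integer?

x ≡ 2 (mod 7) gives x ∈ {2, 9, 16}.
The first of these with x mod 9 = 7 is 16.

16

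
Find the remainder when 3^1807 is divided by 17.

Square-and-reduce mod 17: 3^1≡3, 3^2≡9, 3^4≡13, 3^8≡16, 3^16≡1, 3^32≡1, 3^64≡1, 3^128≡1, 3^256≡1, 3^512≡1, 3^1024≡1.
1807 = 1 + 2 + 4 + 8 + 256 + 512 + 1024, so 3^1807 ≡ 3·9·13·16·1·1·1 ≡ 6 (mod 17).

6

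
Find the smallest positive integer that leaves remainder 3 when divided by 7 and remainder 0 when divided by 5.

10

Since 5·3 ≡ 1 (mod 7), take x = 0 + 5·((3−0)·3 mod 7) = 0 + 5·2 = 10.
Check: 10 mod 7 = 3, 10 mod 5 = 0.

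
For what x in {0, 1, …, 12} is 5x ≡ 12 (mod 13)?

5⁻¹ ≡ 8 (mod 13) because 5·8 = 40 = 3·13 + 1.
Multiplying both sides by 8: x ≡ 8·12 = 96 ≡ 5 (mod 13).

5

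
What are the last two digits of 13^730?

49

Square-and-reduce mod 100: 13^1≡13, 13^2≡69, 13^4≡61, 13^8≡21, 13^16≡41, 13^32≡81, 13^64≡61, 13^128≡21, 13^256≡41, 13^512≡81.
730 = 2 + 8 + 16 + 64 + 128 + 512, so 13^730 ≡ 69·21·41·61·21·81 ≡ 49 (mod 100).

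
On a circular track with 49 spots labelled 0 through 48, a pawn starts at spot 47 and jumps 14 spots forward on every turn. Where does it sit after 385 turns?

385·14 = 5390.
5390 = 110·49 + 0, so 5390 mod 49 = 0.
(47 + 0) mod 49 = 47.

47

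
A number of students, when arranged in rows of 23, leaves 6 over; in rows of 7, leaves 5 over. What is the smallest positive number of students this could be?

75

x ≡ 5 (mod 7) gives x ∈ {5, 12, 19, 26, 33, 40, 47, 54, …}.
The first of these with x mod 23 = 6 is 75.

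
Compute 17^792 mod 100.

Successive squares of 17 mod 100: 17^1≡17, 17^2≡89, 17^4≡21, 17^8≡41, 17^16≡81, 17^32≡61, 17^64≡21, 17^128≡41, 17^256≡81, 17^512≡61.
Since 792 = 8 + 16 + 256 + 512 in binary, 17^792 ≡ 41·81·81·61 ≡ 61 (mod 100).

61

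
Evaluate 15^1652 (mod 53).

By repeated squaring mod 53: 15^1≡15, 15^2≡13, 15^4≡10, 15^8≡47, 15^16≡36, 15^32≡24, 15^64≡46, 15^128≡49, 15^256≡16, 15^512≡44, 15^1024≡28.
1652 = 4 + 16 + 32 + 64 + 512 + 1024, so 15^1652 ≡ 10·36·24·46·44·28 ≡ 15 (mod 53).

15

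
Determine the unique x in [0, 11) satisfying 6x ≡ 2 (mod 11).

6⁻¹ ≡ 2 (mod 11) because 6·2 = 12 = 1·11 + 1.
Multiplying both sides by 2: x ≡ 2·2 = 4 ≡ 4 (mod 11).
Check: 6·4 = 24 = 2·11 + 2.

4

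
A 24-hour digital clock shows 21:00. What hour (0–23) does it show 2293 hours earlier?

2293 mod 24 = 13 (since 95·24 = 2280).
(21 − 13) mod 24 = 8.

8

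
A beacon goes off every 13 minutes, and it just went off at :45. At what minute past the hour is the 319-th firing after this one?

319·13 = 4147.
4147 − 69·60 = 7, so 4147 ≡ 7 (mod 60).
(45 + 7) mod 60 = 52.

52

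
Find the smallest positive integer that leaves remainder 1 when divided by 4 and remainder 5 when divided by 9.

5

Since 9·1 ≡ 1 (mod 4), take x = 5 + 9·((1−5)·1 mod 4) = 5 + 9·0 = 5.
Check: 5 mod 4 = 1, 5 mod 9 = 5.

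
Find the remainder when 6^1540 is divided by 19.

Square-and-reduce mod 19: 6^1≡6, 6^2≡17, 6^4≡4, 6^8≡16, 6^16≡9, 6^32≡5, 6^64≡6, 6^128≡17, 6^256≡4, 6^512≡16, 6^1024≡9.
1540 = 4 + 512 + 1024, so 6^1540 ≡ 4·16·9 ≡ 6 (mod 19).

6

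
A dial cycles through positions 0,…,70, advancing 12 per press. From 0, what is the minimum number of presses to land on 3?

18

12⁻¹ ≡ 6 (mod 71) because 12·6 = 72 = 1·71 + 1.
Multiplying both sides by 6: x ≡ 6·3 = 18 ≡ 18 (mod 71).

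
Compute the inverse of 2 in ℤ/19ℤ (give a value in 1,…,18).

10

19 = 9·2 + 1
2 = 2·1 + 0
Back-substituting gives 2·10 ≡ 1 (mod 19).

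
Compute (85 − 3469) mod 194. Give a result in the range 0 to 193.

108

3469 = 17·194 + 171, so 3469 mod 194 = 171.
(85 − 171) mod 194 = 108.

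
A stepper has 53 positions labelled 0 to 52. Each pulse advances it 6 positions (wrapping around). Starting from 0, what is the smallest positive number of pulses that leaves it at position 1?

9

6·9 = 54 = 1·53 + 1, so 6⁻¹ ≡ 9 (mod 53).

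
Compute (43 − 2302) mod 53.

2302 = 43·53 + 23, so 2302 mod 53 = 23.
(43 − 23) mod 53 = 20.

20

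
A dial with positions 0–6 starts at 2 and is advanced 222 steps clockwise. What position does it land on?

0

222 − 31·7 = 5, so 222 ≡ 5 (mod 7).
(2 + 5) mod 7 = 0.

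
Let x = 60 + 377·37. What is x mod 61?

40

377·37 = 13949.
13949 − 228·61 = 41, so 13949 ≡ 41 (mod 61).
(60 + 41) mod 61 = 40.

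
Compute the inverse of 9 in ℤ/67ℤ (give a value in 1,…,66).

67 = 7·9 + 4
9 = 2·4 + 1
4 = 4·1 + 0
Back-substituting gives 9·15 ≡ 1 (mod 67).

15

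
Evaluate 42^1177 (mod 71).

68

Square-and-reduce mod 71: 42^1≡42, 42^2≡60, 42^4≡50, 42^8≡15, 42^16≡12, 42^32≡2, 42^64≡4, 42^128≡16, 42^256≡43, 42^512≡3, 42^1024≡9.
Since 1177 = 1 + 8 + 16 + 128 + 1024 in binary, 42^1177 ≡ 42·15·12·16·9 ≡ 68 (mod 71).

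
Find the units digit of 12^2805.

2

The units digit of 12^n cycles with period 4: 2, 4, 8, 6, …
2805 leaves remainder 1 on division by 4, so 12^2805 ends in 2.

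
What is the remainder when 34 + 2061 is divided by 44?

27

2061 mod 44 = 37 (since 46·44 = 2024).
(34 + 37) mod 44 = 27.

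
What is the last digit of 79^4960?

1

Last digits of 9^n: 9, 1 (period 2).
4960 mod 2 = 0, so the last digit matches 9^2 = 1.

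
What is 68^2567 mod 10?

2

Last digits of 8^n: 8, 4, 2, 6 (period 4).
2567 leaves remainder 3 on division by 4, so 68^2567 ends in 2.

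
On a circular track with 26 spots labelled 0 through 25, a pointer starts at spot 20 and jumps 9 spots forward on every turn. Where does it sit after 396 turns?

396·9 = 3564.
3564 − 137·26 = 2, so 3564 ≡ 2 (mod 26).
(20 + 2) mod 26 = 22.

22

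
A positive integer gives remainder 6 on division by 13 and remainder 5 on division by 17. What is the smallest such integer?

175

x ≡ 6 (mod 13) gives x ∈ {6, 19, 32, 45, 58, 71, 84, 97, …}.
The first of these with x mod 17 = 5 is 175.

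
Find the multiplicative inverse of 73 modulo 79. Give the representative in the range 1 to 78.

79 = 1·73 + 6
73 = 12·6 + 1
6 = 6·1 + 0
Back-substituting gives 73·13 ≡ 1 (mod 79).

13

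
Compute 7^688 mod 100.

Successive squares of 7 mod 100: 7^1≡7, 7^2≡49, 7^4≡1, 7^8≡1, 7^16≡1, 7^32≡1, 7^64≡1, 7^128≡1, 7^256≡1, 7^512≡1.
688 = 16 + 32 + 128 + 512, so 7^688 ≡ 1·1·1·1 ≡ 1 (mod 100).

1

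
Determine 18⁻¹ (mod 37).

37 = 2·18 + 1
18 = 18·1 + 0
Back-substituting gives 18·35 ≡ 1 (mod 37).

35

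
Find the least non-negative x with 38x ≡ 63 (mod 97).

38⁻¹ ≡ 23 (mod 97) because 38·23 = 874 = 9·97 + 1.
Multiplying both sides by 23: x ≡ 23·63 = 1449 ≡ 91 (mod 97).

91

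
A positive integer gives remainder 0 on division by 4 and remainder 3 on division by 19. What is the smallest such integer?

60

Since 19·3 ≡ 1 (mod 4), take x = 3 + 19·((0−3)·3 mod 4) = 3 + 19·3 = 60.
Check: 60 mod 4 = 0, 60 mod 19 = 3.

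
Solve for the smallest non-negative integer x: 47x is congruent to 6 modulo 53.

52

The inverse of 47 mod 53 is 44 (since 47·44 = 2068 ≡ 1).
Multiplying both sides by 44: x ≡ 44·6 = 264 ≡ 52 (mod 53).
Check: 47·52 = 2444 = 46·53 + 6.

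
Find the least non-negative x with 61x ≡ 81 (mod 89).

61⁻¹ ≡ 54 (mod 89) because 61·54 = 3294 = 37·89 + 1.
So x ≡ 54·81 = 4374 ≡ 13 (mod 89).

13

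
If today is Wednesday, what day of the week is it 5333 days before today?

Thursday

5333 mod 7 = 6 (since 761·7 = 5327).
Wednesday − 6 days → Thursday.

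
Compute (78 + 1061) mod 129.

107

Dividing 1061 by 129 gives quotient 8 and remainder 29.
(78 + 29) mod 129 = 107.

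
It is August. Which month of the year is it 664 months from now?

Dividing 664 by 12 gives quotient 55 and remainder 4.
August + 4 months → December.

December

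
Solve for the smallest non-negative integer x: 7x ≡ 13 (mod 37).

7⁻¹ ≡ 16 (mod 37) because 7·16 = 112 = 3·37 + 1.
Multiplying both sides by 16: x ≡ 16·13 = 208 ≡ 23 (mod 37).

23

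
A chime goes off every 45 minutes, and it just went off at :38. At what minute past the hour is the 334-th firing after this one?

8

334·45 = 15030.
Dividing 15030 by 60 gives quotient 250 and remainder 30.
(38 + 30) mod 60 = 8.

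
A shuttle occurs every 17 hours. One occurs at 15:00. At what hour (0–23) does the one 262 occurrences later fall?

5

262·17 = 4454.
4454 = 185·24 + 14, so 4454 mod 24 = 14.
(15 + 14) mod 24 = 5.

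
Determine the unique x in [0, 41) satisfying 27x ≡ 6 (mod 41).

The inverse of 27 mod 41 is 38 (since 27·38 = 1026 ≡ 1).
So x ≡ 38·6 = 228 ≡ 23 (mod 41).
Check: 27·23 = 621 = 15·41 + 6.

23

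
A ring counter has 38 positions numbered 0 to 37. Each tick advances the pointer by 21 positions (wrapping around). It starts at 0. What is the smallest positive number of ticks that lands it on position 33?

7

The inverse of 21 mod 38 is 29 (since 21·29 = 609 ≡ 1).
Multiplying both sides by 29: x ≡ 29·33 = 957 ≡ 7 (mod 38).
Check: 21·7 = 147 = 3·38 + 33.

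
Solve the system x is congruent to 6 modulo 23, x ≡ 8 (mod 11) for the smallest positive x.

x ≡ 8 (mod 11) gives x ∈ {8, 19, 30, 41, 52}.
The first of these with x mod 23 = 6 is 52.

52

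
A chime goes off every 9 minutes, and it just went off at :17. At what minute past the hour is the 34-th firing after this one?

34·9 = 306.
Dividing 306 by 60 gives quotient 5 and remainder 6.
(17 + 6) mod 60 = 23.

23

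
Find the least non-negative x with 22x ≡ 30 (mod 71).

53

The inverse of 22 mod 71 is 42 (since 22·42 = 924 ≡ 1).
So x ≡ 42·30 = 1260 ≡ 53 (mod 71).
Check: 22·53 = 1166 = 16·71 + 30.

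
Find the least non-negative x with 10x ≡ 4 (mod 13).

3

10⁻¹ ≡ 4 (mod 13) because 10·4 = 40 = 3·13 + 1.
So x ≡ 4·4 = 16 ≡ 3 (mod 13).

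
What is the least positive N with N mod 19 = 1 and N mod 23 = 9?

Since 23·5 ≡ 1 (mod 19), take x = 9 + 23·((1−9)·5 mod 19) = 9 + 23·17 = 400.
Check: 400 mod 19 = 1, 400 mod 23 = 9.

400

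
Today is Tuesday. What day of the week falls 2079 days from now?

Tuesday

2079 − 297·7 = 0, so 2079 ≡ 0 (mod 7).
Tuesday + 0 days → Tuesday.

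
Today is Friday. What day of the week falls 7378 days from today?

7378 mod 7 = 0 (since 1054·7 = 7378).
Friday + 0 days → Friday.

Friday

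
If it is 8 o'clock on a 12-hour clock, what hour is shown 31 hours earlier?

31 = 2·12 + 7, so 31 mod 12 = 7.
8 − 7 → 1 on a 12-hour dial.

1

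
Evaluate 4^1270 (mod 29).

23

Square-and-reduce mod 29: 4^1≡4, 4^2≡16, 4^4≡24, 4^8≡25, 4^16≡16, 4^32≡24, 4^64≡25, 4^128≡16, 4^256≡24, 4^512≡25, 4^1024≡16.
1270 = 2 + 4 + 16 + 32 + 64 + 128 + 1024, so 4^1270 ≡ 16·24·16·24·25·16·16 ≡ 23 (mod 29).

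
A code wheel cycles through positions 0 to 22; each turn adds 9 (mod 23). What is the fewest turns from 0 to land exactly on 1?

18

23 = 2·9 + 5
9 = 1·5 + 4
5 = 1·4 + 1
4 = 4·1 + 0
Back-substituting gives 9·18 ≡ 1 (mod 23).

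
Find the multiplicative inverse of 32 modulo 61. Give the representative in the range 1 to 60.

32·21 = 672 = 11·61 + 1, so 32⁻¹ ≡ 21 (mod 61).

21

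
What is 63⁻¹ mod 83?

63·29 = 1827 = 22·83 + 1, so 63⁻¹ ≡ 29 (mod 83).

29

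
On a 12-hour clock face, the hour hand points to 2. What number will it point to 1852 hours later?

6

Dividing 1852 by 12 gives quotient 154 and remainder 4.
2 + 4 → 6 on a 12-hour dial.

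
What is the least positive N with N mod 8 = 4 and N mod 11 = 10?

x ≡ 4 (mod 8) gives x ∈ {4, 12, 20, 28, 36, 44, 52, 60, …}.
The first of these with x mod 11 = 10 is 76.

76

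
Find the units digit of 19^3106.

The units digit of 19^n cycles with period 2: 9, 1, …
3106 mod 2 = 0, so the last digit matches 9^2 = 1.

1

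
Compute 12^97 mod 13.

By repeated squaring mod 13: 12^1≡12, 12^2≡1, 12^4≡1, 12^8≡1, 12^16≡1, 12^32≡1, 12^64≡1.
Since 97 = 1 + 32 + 64 in binary, 12^97 ≡ 12·1·1 ≡ 12 (mod 13).

12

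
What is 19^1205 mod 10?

The units digit of 19^n cycles with period 2: 9, 1, …
1205 mod 2 = 1, so the last digit matches 9^1 = 9.

9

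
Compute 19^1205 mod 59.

29

Successive squares of 19 mod 59: 19^1≡19, 19^2≡7, 19^4≡49, 19^8≡41, 19^16≡29, 19^32≡15, 19^64≡48, 19^128≡3, 19^256≡9, 19^512≡22, 19^1024≡12.
1205 = 1 + 4 + 16 + 32 + 128 + 1024, so 19^1205 ≡ 19·49·29·15·3·12 ≡ 29 (mod 59).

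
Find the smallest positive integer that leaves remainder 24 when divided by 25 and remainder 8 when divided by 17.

399

x ≡ 8 (mod 17) gives x ∈ {8, 25, 42, 59, 76, 93, 110, 127, …}.
The first of these with x mod 25 = 24 is 399.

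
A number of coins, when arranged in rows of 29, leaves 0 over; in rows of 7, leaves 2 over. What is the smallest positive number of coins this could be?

Since 7·25 ≡ 1 (mod 29), take x = 2 + 7·((0−2)·25 mod 29) = 2 + 7·8 = 58.
Check: 58 mod 29 = 0, 58 mod 7 = 2.

58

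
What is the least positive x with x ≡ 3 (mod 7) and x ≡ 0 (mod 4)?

24

x ≡ 0 (mod 4) gives x ∈ {0, 4, 8, 12, 16, 20, 24}.
The first of these with x mod 7 = 3 is 24.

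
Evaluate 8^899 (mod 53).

41

Successive squares of 8 mod 53: 8^1≡8, 8^2≡11, 8^4≡15, 8^8≡13, 8^16≡10, 8^32≡47, 8^64≡36, 8^128≡24, 8^256≡46, 8^512≡49.
Since 899 = 1 + 2 + 128 + 256 + 512 in binary, 8^899 ≡ 8·11·24·46·49 ≡ 41 (mod 53).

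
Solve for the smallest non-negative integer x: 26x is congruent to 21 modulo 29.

The inverse of 26 mod 29 is 19 (since 26·19 = 494 ≡ 1).
Multiplying both sides by 19: x ≡ 19·21 = 399 ≡ 22 (mod 29).

22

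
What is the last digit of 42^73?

Last digits of 2^n: 2, 4, 8, 6 (period 4).
73 mod 4 = 1, so the last digit matches 2^1 = 2.

2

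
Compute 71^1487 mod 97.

56

Successive squares of 71 mod 97: 71^1≡71, 71^2≡94, 71^4≡9, 71^8≡81, 71^16≡62, 71^32≡61, 71^64≡35, 71^128≡61, 71^256≡35, 71^512≡61, 71^1024≡35.
Since 1487 = 1 + 2 + 4 + 8 + 64 + 128 + 256 + 1024 in binary, 71^1487 ≡ 71·94·9·81·35·61·35·35 ≡ 56 (mod 97).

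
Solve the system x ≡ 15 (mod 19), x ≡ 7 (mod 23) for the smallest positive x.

53

x ≡ 15 (mod 19) gives x ∈ {15, 34, 53}.
The first of these with x mod 23 = 7 is 53.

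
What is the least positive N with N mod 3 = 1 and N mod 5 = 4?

x ≡ 1 (mod 3) gives x ∈ {1, 4}.
The first of these with x mod 5 = 4 is 4.

4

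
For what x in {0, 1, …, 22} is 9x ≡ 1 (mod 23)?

18

The inverse of 9 mod 23 is 18 (since 9·18 = 162 ≡ 1).
So x ≡ 18·1 = 18 ≡ 18 (mod 23).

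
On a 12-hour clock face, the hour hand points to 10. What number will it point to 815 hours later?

9

815 = 67·12 + 11, so 815 mod 12 = 11.
10 + 11 → 9 on a 12-hour dial.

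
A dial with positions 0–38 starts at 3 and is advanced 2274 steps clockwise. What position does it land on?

15

2274 mod 39 = 12 (since 58·39 = 2262).
(3 + 12) mod 39 = 15.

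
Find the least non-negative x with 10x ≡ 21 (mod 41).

10⁻¹ ≡ 37 (mod 41) because 10·37 = 370 = 9·41 + 1.
So x ≡ 37·21 = 777 ≡ 39 (mod 41).

39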